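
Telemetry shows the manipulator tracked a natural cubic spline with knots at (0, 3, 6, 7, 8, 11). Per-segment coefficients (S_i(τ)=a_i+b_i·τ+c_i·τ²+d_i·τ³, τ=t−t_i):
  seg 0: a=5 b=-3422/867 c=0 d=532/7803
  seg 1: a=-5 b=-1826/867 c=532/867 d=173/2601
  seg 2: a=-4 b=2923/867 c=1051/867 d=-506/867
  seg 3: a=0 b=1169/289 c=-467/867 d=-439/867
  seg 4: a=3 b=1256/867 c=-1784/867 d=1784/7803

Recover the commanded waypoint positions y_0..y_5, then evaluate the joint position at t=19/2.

y_0 = S_0(0) = a_0 = 5
y_1 = S_1(0) = a_1 = -5
y_2 = S_2(0) = a_2 = -4
y_3 = S_3(0) = a_3 = 0
y_4 = S_4(0) = a_4 = 3
y_5 = S_4(3) = -5
t_q=19/2 is in segment 4 (τ=3/2); S_4(τ)=380/289

y_0=5 y_1=-5 y_2=-4 y_3=0 y_4=3 y_5=-5
S(19/2) = 380/289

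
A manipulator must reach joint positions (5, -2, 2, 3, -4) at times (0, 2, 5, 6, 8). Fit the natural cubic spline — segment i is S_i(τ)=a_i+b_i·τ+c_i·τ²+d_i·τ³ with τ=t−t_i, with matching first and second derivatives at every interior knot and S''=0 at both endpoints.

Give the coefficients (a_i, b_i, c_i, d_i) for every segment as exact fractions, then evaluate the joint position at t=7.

  seg 0: a=5 b=-2843/624 c=0 d=659/2496
  seg 1: a=-2 b=-433/312 c=659/416 d=-65/288
  seg 2: a=2 b=2525/1248 c=-93/208 d=-719/1248
  seg 3: a=3 b=-187/312 c=-905/416 d=905/2496
S(7) = 489/832

Δ: Δ0=-7/2, Δ1=4/3, Δ2=1, Δ3=-7/2
row 1: diag=10, rhs=29; c'=3/10, d'=29/10
row 2: denom=8−3·3/10=71/10; d'=(-2−3·29/10)/(71/10)=-107/71
row 3: denom=6−1·10/71=416/71; d'=(-27−1·-107/71)/(416/71)=-905/208
back: M3=-905/208
back: M2=-107/71−10/71·-905/208=-93/104
back: M1=29/10−3/10·-93/104=659/208
M: M0=0, M1=659/208, M2=-93/104, M3=-905/208, M4=0
seg 0: a=5, c=M0/2=0, d=(M1−M0)/(6·2)=659/2496, b=Δ0−h0·(2M0+M1)/6=-2843/624
seg 1: a=-2, c=M1/2=659/416, d=(M2−M1)/(6·3)=-65/288, b=Δ1−h1·(2M1+M2)/6=-433/312
seg 2: a=2, c=M2/2=-93/208, d=(M3−M2)/(6·1)=-719/1248, b=Δ2−h2·(2M2+M3)/6=2525/1248
seg 3: a=3, c=M3/2=-905/416, d=(M4−M3)/(6·2)=905/2496, b=Δ3−h3·(2M3+M4)/6=-187/312
t_q=7 → seg 3, τ=1; S=3+-187/312·τ+-905/416·τ²+905/2496·τ³=489/832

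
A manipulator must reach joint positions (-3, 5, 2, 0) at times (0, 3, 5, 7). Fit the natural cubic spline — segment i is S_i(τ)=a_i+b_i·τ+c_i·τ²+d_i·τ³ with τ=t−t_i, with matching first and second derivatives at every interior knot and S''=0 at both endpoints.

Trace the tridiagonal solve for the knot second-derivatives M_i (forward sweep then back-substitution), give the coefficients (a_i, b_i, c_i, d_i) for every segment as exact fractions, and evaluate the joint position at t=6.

  seg 0: a=-3 b=917/228 c=0 d=-103/684
  seg 1: a=5 b=-5/114 c=-103/76 d=143/456
  seg 2: a=2 b=-97/57 c=10/19 d=-5/57
S(6) = 14/19

Δ: Δ0=8/3, Δ1=-3/2, Δ2=-1
row 1: diag=10, rhs=-25; c'=1/5, d'=-5/2
row 2: denom=8−2·1/5=38/5; d'=(3−2·-5/2)/(38/5)=20/19
back: M2=20/19
back: M1=-5/2−1/5·20/19=-103/38
M: M0=0, M1=-103/38, M2=20/19, M3=0
seg 0: a=-3, c=M0/2=0, d=(M1−M0)/(6·3)=-103/684, b=Δ0−h0·(2M0+M1)/6=917/228
seg 1: a=5, c=M1/2=-103/76, d=(M2−M1)/(6·2)=143/456, b=Δ1−h1·(2M1+M2)/6=-5/114
seg 2: a=2, c=M2/2=10/19, d=(M3−M2)/(6·2)=-5/57, b=Δ2−h2·(2M2+M3)/6=-97/57
t_q=6 → seg 2, τ=1; S=2+-97/57·τ+10/19·τ²+-5/57·τ³=14/19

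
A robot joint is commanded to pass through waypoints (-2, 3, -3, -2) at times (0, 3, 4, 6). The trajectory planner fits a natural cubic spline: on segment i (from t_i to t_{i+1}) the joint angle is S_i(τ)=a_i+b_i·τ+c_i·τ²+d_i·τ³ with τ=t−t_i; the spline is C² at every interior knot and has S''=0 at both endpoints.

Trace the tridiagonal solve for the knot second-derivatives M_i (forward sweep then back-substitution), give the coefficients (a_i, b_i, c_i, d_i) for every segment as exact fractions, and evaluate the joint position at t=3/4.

Δ: Δ0=5/3, Δ1=-6, Δ2=1/2
row 1: diag=8, rhs=-46; c'=1/8, d'=-23/4
row 2: denom=6−1·1/8=47/8; d'=(39−1·-23/4)/(47/8)=358/47
back: M2=358/47
back: M1=-23/4−1/8·358/47=-315/47
M: M0=0, M1=-315/47, M2=358/47, M3=0
seg 0: a=-2, c=M0/2=0, d=(M1−M0)/(6·3)=-35/94, b=Δ0−h0·(2M0+M1)/6=1415/282
seg 1: a=3, c=M1/2=-315/94, d=(M2−M1)/(6·1)=673/282, b=Δ1−h1·(2M1+M2)/6=-710/141
seg 2: a=-3, c=M2/2=179/47, d=(M3−M2)/(6·2)=-179/282, b=Δ2−h2·(2M2+M3)/6=-1291/282
t_q=3/4 → seg 0, τ=3/4; S=-2+1415/282·τ+0·τ²+-35/94·τ³=9663/6016

  seg 0: a=-2 b=1415/282 c=0 d=-35/94
  seg 1: a=3 b=-710/141 c=-315/94 d=673/282
  seg 2: a=-3 b=-1291/282 c=179/47 d=-179/282
S(3/4) = 9663/6016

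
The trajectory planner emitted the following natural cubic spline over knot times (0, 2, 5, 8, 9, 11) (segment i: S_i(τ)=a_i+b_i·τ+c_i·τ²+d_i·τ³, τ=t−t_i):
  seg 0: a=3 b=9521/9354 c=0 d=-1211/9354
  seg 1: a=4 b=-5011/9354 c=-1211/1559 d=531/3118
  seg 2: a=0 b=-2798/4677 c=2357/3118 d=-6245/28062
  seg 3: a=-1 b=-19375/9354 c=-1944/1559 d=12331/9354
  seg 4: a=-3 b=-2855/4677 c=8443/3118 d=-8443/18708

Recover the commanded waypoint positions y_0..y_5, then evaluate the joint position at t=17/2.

y_0 = S_0(0) = a_0 = 3
y_1 = S_1(0) = a_1 = 4
y_2 = S_2(0) = a_2 = 0
y_3 = S_3(0) = a_3 = -1
y_4 = S_4(0) = a_4 = -3
y_5 = S_4(2) = 3
t_q=17/2 is in segment 3 (τ=1/2); S_3(τ)=-54443/24944

y_0=3 y_1=4 y_2=0 y_3=-1 y_4=-3 y_5=3
S(17/2) = -54443/24944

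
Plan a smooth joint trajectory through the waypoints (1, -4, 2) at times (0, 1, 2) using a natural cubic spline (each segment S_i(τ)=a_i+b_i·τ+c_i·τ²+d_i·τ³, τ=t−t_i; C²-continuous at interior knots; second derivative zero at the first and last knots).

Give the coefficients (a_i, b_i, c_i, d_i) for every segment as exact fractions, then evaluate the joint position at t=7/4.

  seg 0: a=1 b=-31/4 c=0 d=11/4
  seg 1: a=-4 b=1/2 c=33/4 d=-11/4
S(7/4) = -37/256

Δ: Δ0=-5, Δ1=6
row 1: diag=4, rhs=66; c'=1/4, d'=33/2
back: M1=33/2
M: M0=0, M1=33/2, M2=0
seg 0: a=1, c=M0/2=0, d=(M1−M0)/(6·1)=11/4, b=Δ0−h0·(2M0+M1)/6=-31/4
seg 1: a=-4, c=M1/2=33/4, d=(M2−M1)/(6·1)=-11/4, b=Δ1−h1·(2M1+M2)/6=1/2
t_q=7/4 → seg 1, τ=3/4; S=-4+1/2·τ+33/4·τ²+-11/4·τ³=-37/256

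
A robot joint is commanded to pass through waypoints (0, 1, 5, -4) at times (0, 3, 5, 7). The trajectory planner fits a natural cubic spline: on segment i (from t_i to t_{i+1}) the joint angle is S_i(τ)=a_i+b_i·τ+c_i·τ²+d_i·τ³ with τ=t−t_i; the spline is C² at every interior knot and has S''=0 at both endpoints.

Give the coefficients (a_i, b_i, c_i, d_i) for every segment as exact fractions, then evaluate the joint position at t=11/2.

  seg 0: a=0 b=-161/228 c=0 d=79/684
  seg 1: a=1 b=275/114 c=79/76 d=-71/114
  seg 2: a=5 b=-103/114 c=-205/76 d=205/456
S(11/2) = 4779/1216

Δ: Δ0=1/3, Δ1=2, Δ2=-9/2
row 1: diag=10, rhs=10; c'=1/5, d'=1
row 2: denom=8−2·1/5=38/5; d'=(-39−2·1)/(38/5)=-205/38
back: M2=-205/38
back: M1=1−1/5·-205/38=79/38
M: M0=0, M1=79/38, M2=-205/38, M3=0
seg 0: a=0, c=M0/2=0, d=(M1−M0)/(6·3)=79/684, b=Δ0−h0·(2M0+M1)/6=-161/228
seg 1: a=1, c=M1/2=79/76, d=(M2−M1)/(6·2)=-71/114, b=Δ1−h1·(2M1+M2)/6=275/114
seg 2: a=5, c=M2/2=-205/76, d=(M3−M2)/(6·2)=205/456, b=Δ2−h2·(2M2+M3)/6=-103/114
t_q=11/2 → seg 2, τ=1/2; S=5+-103/114·τ+-205/76·τ²+205/456·τ³=4779/1216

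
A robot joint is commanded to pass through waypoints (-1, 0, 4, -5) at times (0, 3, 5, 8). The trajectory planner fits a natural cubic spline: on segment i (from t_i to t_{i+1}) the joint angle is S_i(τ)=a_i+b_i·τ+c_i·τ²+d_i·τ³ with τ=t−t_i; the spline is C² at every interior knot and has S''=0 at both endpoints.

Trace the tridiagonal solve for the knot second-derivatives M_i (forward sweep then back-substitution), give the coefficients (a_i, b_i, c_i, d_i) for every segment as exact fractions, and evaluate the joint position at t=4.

  seg 0: a=-1 b=-1/2 c=0 d=5/54
  seg 1: a=0 b=2 c=5/6 d=-5/12
  seg 2: a=4 b=1/3 c=-5/3 d=5/27
S(4) = 29/12

Δ: Δ0=1/3, Δ1=2, Δ2=-3
row 1: diag=10, rhs=10; c'=1/5, d'=1
row 2: denom=10−2·1/5=48/5; d'=(-30−2·1)/(48/5)=-10/3
back: M2=-10/3
back: M1=1−1/5·-10/3=5/3
M: M0=0, M1=5/3, M2=-10/3, M3=0
seg 0: a=-1, c=M0/2=0, d=(M1−M0)/(6·3)=5/54, b=Δ0−h0·(2M0+M1)/6=-1/2
seg 1: a=0, c=M1/2=5/6, d=(M2−M1)/(6·2)=-5/12, b=Δ1−h1·(2M1+M2)/6=2
seg 2: a=4, c=M2/2=-5/3, d=(M3−M2)/(6·3)=5/27, b=Δ2−h2·(2M2+M3)/6=1/3
t_q=4 → seg 1, τ=1; S=0+2·τ+5/6·τ²+-5/12·τ³=29/12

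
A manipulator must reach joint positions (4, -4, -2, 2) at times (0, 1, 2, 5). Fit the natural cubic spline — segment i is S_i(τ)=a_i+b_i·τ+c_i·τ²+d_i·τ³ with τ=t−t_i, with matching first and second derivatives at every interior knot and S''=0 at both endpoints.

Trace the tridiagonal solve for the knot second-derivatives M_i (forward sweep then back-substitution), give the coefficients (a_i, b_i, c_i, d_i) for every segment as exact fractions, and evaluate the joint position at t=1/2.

Δ: Δ0=-8, Δ1=2, Δ2=4/3
row 1: diag=4, rhs=60; c'=1/4, d'=15
row 2: denom=8−1·1/4=31/4; d'=(-4−1·15)/(31/4)=-76/31
back: M2=-76/31
back: M1=15−1/4·-76/31=484/31
M: M0=0, M1=484/31, M2=-76/31, M3=0
seg 0: a=4, c=M0/2=0, d=(M1−M0)/(6·1)=242/93, b=Δ0−h0·(2M0+M1)/6=-986/93
seg 1: a=-4, c=M1/2=242/31, d=(M2−M1)/(6·1)=-280/93, b=Δ1−h1·(2M1+M2)/6=-260/93
seg 2: a=-2, c=M2/2=-38/31, d=(M3−M2)/(6·3)=38/279, b=Δ2−h2·(2M2+M3)/6=352/93
t_q=1/2 → seg 0, τ=1/2; S=4+-986/93·τ+0·τ²+242/93·τ³=-121/124

  seg 0: a=4 b=-986/93 c=0 d=242/93
  seg 1: a=-4 b=-260/93 c=242/31 d=-280/93
  seg 2: a=-2 b=352/93 c=-38/31 d=38/279
S(1/2) = -121/124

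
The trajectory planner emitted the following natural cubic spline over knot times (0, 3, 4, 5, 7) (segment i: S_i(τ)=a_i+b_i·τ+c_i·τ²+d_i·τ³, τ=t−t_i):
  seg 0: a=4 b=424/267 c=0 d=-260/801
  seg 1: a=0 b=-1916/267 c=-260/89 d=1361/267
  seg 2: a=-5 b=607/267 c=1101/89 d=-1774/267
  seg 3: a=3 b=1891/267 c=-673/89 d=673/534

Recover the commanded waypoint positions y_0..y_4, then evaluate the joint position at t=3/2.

y_0=4 y_1=0 y_2=-5 y_3=3 y_4=-3
S(3/2) = 941/178

y_0 = S_0(0) = a_0 = 4
y_1 = S_1(0) = a_1 = 0
y_2 = S_2(0) = a_2 = -5
y_3 = S_3(0) = a_3 = 3
y_4 = S_3(2) = -3
t_q=3/2 is in segment 0 (τ=3/2); S_0(τ)=941/178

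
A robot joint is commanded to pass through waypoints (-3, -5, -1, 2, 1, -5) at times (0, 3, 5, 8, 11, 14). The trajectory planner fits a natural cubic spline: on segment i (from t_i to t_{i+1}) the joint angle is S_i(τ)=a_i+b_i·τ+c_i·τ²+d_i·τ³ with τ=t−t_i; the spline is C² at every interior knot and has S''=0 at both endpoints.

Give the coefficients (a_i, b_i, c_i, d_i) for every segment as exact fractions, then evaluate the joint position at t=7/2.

Δ: Δ0=-2/3, Δ1=2, Δ2=1, Δ3=-1/3, Δ4=-2
row 1: diag=10, rhs=16; c'=1/5, d'=8/5
row 2: denom=10−2·1/5=48/5; d'=(-6−2·8/5)/(48/5)=-23/24
row 3: denom=12−3·5/16=177/16; d'=(-8−3·-23/24)/(177/16)=-82/177
row 4: denom=12−3·16/59=660/59; d'=(-10−3·-82/177)/(660/59)=-127/165
back: M4=-127/165
back: M3=-82/177−16/59·-127/165=-14/55
back: M2=-23/24−5/16·-14/55=-29/33
back: M1=8/5−1/5·-29/33=293/165
M: M0=0, M1=293/165, M2=-29/33, M3=-14/55, M4=-127/165, M5=0
seg 0: a=-3, c=M0/2=0, d=(M1−M0)/(6·3)=293/2970, b=Δ0−h0·(2M0+M1)/6=-171/110
seg 1: a=-5, c=M1/2=293/330, d=(M2−M1)/(6·2)=-73/330, b=Δ1−h1·(2M1+M2)/6=61/55
seg 2: a=-1, c=M2/2=-29/66, d=(M3−M2)/(6·3)=103/2970, b=Δ2−h2·(2M2+M3)/6=331/165
seg 3: a=2, c=M3/2=-7/55, d=(M4−M3)/(6·3)=-17/594, b=Δ3−h3·(2M3+M4)/6=101/330
seg 4: a=1, c=M4/2=-127/330, d=(M5−M4)/(6·3)=127/2970, b=Δ4−h4·(2M4+M5)/6=-203/165
t_q=7/2 → seg 1, τ=1/2; S=-5+61/55·τ+293/330·τ²+-73/330·τ³=-3741/880

  seg 0: a=-3 b=-171/110 c=0 d=293/2970
  seg 1: a=-5 b=61/55 c=293/330 d=-73/330
  seg 2: a=-1 b=331/165 c=-29/66 d=103/2970
  seg 3: a=2 b=101/330 c=-7/55 d=-17/594
  seg 4: a=1 b=-203/165 c=-127/330 d=127/2970
S(7/2) = -3741/880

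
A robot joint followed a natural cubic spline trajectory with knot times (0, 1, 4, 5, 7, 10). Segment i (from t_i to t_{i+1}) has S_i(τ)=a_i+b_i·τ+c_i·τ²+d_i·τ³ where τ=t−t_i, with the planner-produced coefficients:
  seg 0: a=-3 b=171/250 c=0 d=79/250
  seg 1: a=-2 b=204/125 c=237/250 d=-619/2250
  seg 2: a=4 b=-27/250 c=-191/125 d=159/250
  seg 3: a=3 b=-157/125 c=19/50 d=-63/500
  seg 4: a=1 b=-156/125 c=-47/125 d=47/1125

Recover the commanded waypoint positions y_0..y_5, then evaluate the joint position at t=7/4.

y_0 = S_0(0) = a_0 = -3
y_1 = S_1(0) = a_1 = -2
y_2 = S_2(0) = a_2 = 4
y_3 = S_3(0) = a_3 = 3
y_4 = S_4(0) = a_4 = 1
y_5 = S_4(3) = -5
t_q=7/4 is in segment 1 (τ=3/4); S_1(τ)=-5741/16000

y_0=-3 y_1=-2 y_2=4 y_3=3 y_4=1 y_5=-5
S(7/4) = -5741/16000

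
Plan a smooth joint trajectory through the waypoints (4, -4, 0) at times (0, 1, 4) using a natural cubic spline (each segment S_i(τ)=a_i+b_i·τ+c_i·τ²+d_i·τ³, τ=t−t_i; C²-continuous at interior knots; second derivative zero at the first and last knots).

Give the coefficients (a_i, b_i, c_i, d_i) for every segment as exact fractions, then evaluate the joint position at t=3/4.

Δ: Δ0=-8, Δ1=4/3
row 1: diag=8, rhs=56; c'=3/8, d'=7
back: M1=7
M: M0=0, M1=7, M2=0
seg 0: a=4, c=M0/2=0, d=(M1−M0)/(6·1)=7/6, b=Δ0−h0·(2M0+M1)/6=-55/6
seg 1: a=-4, c=M1/2=7/2, d=(M2−M1)/(6·3)=-7/18, b=Δ1−h1·(2M1+M2)/6=-17/3
t_q=3/4 → seg 0, τ=3/4; S=4+-55/6·τ+0·τ²+7/6·τ³=-305/128

  seg 0: a=4 b=-55/6 c=0 d=7/6
  seg 1: a=-4 b=-17/3 c=7/2 d=-7/18
S(3/4) = -305/128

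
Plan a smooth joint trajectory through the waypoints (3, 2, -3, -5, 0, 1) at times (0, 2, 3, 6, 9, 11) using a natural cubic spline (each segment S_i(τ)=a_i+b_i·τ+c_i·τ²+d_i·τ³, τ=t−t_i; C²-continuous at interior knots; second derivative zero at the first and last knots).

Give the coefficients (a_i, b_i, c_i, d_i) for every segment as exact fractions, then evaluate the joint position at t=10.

Δ: Δ0=-1/2, Δ1=-5, Δ2=-2/3, Δ3=5/3, Δ4=1/2
row 1: diag=6, rhs=-27; c'=1/6, d'=-9/2
row 2: denom=8−1·1/6=47/6; d'=(26−1·-9/2)/(47/6)=183/47
row 3: denom=12−3·18/47=510/47; d'=(14−3·183/47)/(510/47)=109/510
row 4: denom=10−3·47/170=1559/170; d'=(-7−3·109/510)/(1559/170)=-1299/1559
back: M4=-1299/1559
back: M3=109/510−47/170·-1299/1559=2077/4677
back: M2=183/47−18/47·2077/4677=5805/1559
back: M1=-9/2−1/6·5805/1559=-7983/1559
M: M0=0, M1=-7983/1559, M2=5805/1559, M3=2077/4677, M4=-1299/1559, M5=0
seg 0: a=3, c=M0/2=0, d=(M1−M0)/(6·2)=-2661/6236, b=Δ0−h0·(2M0+M1)/6=3763/3118
seg 1: a=2, c=M1/2=-7983/3118, d=(M2−M1)/(6·1)=2298/1559, b=Δ1−h1·(2M1+M2)/6=-12203/3118
seg 2: a=-3, c=M2/2=5805/3118, d=(M3−M2)/(6·3)=-7669/42093, b=Δ2−h2·(2M2+M3)/6=-14381/3118
seg 3: a=-5, c=M3/2=2077/9354, d=(M4−M3)/(6·3)=-2987/42093, b=Δ3−h3·(2M3+M4)/6=5111/3118
seg 4: a=0, c=M4/2=-1299/3118, d=(M5−M4)/(6·2)=433/6236, b=Δ4−h4·(2M4+M5)/6=3291/3118
t_q=10 → seg 4, τ=1; S=0+3291/3118·τ+-1299/3118·τ²+433/6236·τ³=4417/6236

  seg 0: a=3 b=3763/3118 c=0 d=-2661/6236
  seg 1: a=2 b=-12203/3118 c=-7983/3118 d=2298/1559
  seg 2: a=-3 b=-14381/3118 c=5805/3118 d=-7669/42093
  seg 3: a=-5 b=5111/3118 c=2077/9354 d=-2987/42093
  seg 4: a=0 b=3291/3118 c=-1299/3118 d=433/6236
S(10) = 4417/6236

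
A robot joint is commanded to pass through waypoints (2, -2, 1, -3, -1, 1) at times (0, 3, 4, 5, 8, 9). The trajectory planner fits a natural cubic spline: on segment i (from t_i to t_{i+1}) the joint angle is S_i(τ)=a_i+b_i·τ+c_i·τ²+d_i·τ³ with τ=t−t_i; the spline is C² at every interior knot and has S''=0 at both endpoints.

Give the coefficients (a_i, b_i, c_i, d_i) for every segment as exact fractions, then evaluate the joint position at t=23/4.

Δ: Δ0=-4/3, Δ1=3, Δ2=-4, Δ3=2/3, Δ4=2
row 1: diag=8, rhs=26; c'=1/8, d'=13/4
row 2: denom=4−1·1/8=31/8; d'=(-42−1·13/4)/(31/8)=-362/31
row 3: denom=8−1·8/31=240/31; d'=(28−1·-362/31)/(240/31)=41/8
row 4: denom=8−3·31/80=547/80; d'=(8−3·41/8)/(547/80)=-590/547
back: M4=-590/547
back: M3=41/8−31/80·-590/547=3032/547
back: M2=-362/31−8/31·3032/547=-7170/547
back: M1=13/4−1/8·-7170/547=2674/547
M: M0=0, M1=2674/547, M2=-7170/547, M3=3032/547, M4=-590/547, M5=0
seg 0: a=2, c=M0/2=0, d=(M1−M0)/(6·3)=1337/4923, b=Δ0−h0·(2M0+M1)/6=-6199/1641
seg 1: a=-2, c=M1/2=1337/547, d=(M2−M1)/(6·1)=-4922/1641, b=Δ1−h1·(2M1+M2)/6=5834/1641
seg 2: a=1, c=M2/2=-3585/547, d=(M3−M2)/(6·1)=5101/1641, b=Δ2−h2·(2M2+M3)/6=-910/1641
seg 3: a=-3, c=M3/2=1516/547, d=(M4−M3)/(6·3)=-1811/4923, b=Δ3−h3·(2M3+M4)/6=-7117/1641
seg 4: a=-1, c=M4/2=-295/547, d=(M5−M4)/(6·1)=295/1641, b=Δ4−h4·(2M4+M5)/6=3872/1641
t_q=23/4 → seg 3, τ=3/4; S=-3+-7117/1641·τ+1516/547·τ²+-1811/4923·τ³=-169753/35008

  seg 0: a=2 b=-6199/1641 c=0 d=1337/4923
  seg 1: a=-2 b=5834/1641 c=1337/547 d=-4922/1641
  seg 2: a=1 b=-910/1641 c=-3585/547 d=5101/1641
  seg 3: a=-3 b=-7117/1641 c=1516/547 d=-1811/4923
  seg 4: a=-1 b=3872/1641 c=-295/547 d=295/1641
S(23/4) = -169753/35008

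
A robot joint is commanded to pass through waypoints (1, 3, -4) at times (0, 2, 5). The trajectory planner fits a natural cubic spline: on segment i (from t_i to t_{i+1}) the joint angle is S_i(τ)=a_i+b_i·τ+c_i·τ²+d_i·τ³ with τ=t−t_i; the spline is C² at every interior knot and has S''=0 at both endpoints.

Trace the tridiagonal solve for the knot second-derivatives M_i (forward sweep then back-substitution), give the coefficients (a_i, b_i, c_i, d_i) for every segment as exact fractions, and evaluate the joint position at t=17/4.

Δ: Δ0=1, Δ1=-7/3
row 1: diag=10, rhs=-20; c'=3/10, d'=-2
back: M1=-2
M: M0=0, M1=-2, M2=0
seg 0: a=1, c=M0/2=0, d=(M1−M0)/(6·2)=-1/6, b=Δ0−h0·(2M0+M1)/6=5/3
seg 1: a=3, c=M1/2=-1, d=(M2−M1)/(6·3)=1/9, b=Δ1−h1·(2M1+M2)/6=-1/3
t_q=17/4 → seg 1, τ=9/4; S=3+-1/3·τ+-1·τ²+1/9·τ³=-99/64

  seg 0: a=1 b=5/3 c=0 d=-1/6
  seg 1: a=3 b=-1/3 c=-1 d=1/9
S(17/4) = -99/64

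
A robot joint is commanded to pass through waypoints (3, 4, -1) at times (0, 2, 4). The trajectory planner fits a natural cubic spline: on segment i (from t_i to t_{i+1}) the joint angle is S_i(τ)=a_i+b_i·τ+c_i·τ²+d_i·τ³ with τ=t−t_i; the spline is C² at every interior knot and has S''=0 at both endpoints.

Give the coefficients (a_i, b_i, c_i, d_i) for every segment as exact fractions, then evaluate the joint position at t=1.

Δ: Δ0=1/2, Δ1=-5/2
row 1: diag=8, rhs=-18; c'=1/4, d'=-9/4
back: M1=-9/4
M: M0=0, M1=-9/4, M2=0
seg 0: a=3, c=M0/2=0, d=(M1−M0)/(6·2)=-3/16, b=Δ0−h0·(2M0+M1)/6=5/4
seg 1: a=4, c=M1/2=-9/8, d=(M2−M1)/(6·2)=3/16, b=Δ1−h1·(2M1+M2)/6=-1
t_q=1 → seg 0, τ=1; S=3+5/4·τ+0·τ²+-3/16·τ³=65/16

  seg 0: a=3 b=5/4 c=0 d=-3/16
  seg 1: a=4 b=-1 c=-9/8 d=3/16
S(1) = 65/16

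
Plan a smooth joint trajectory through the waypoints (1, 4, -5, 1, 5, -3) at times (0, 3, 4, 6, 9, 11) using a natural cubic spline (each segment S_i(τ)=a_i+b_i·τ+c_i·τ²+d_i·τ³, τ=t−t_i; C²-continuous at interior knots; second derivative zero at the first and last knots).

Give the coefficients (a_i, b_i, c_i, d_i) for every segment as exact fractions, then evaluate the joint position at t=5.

Δ: Δ0=1, Δ1=-9, Δ2=3, Δ3=4/3, Δ4=-4
row 1: diag=8, rhs=-60; c'=1/8, d'=-15/2
row 2: denom=6−1·1/8=47/8; d'=(72−1·-15/2)/(47/8)=636/47
row 3: denom=10−2·16/47=438/47; d'=(-10−2·636/47)/(438/47)=-871/219
row 4: denom=10−3·47/146=1319/146; d'=(-32−3·-871/219)/(1319/146)=-2930/1319
back: M4=-2930/1319
back: M3=-871/219−47/146·-2930/1319=-12908/3957
back: M2=636/47−16/47·-12908/3957=57940/3957
back: M1=-15/2−1/8·57940/3957=-36920/3957
M: M0=0, M1=-36920/3957, M2=57940/3957, M3=-12908/3957, M4=-2930/1319, M5=0
seg 0: a=1, c=M0/2=0, d=(M1−M0)/(6·3)=-18460/35613, b=Δ0−h0·(2M0+M1)/6=22417/3957
seg 1: a=4, c=M1/2=-18460/3957, d=(M2−M1)/(6·1)=5270/1319, b=Δ1−h1·(2M1+M2)/6=-32963/3957
seg 2: a=-5, c=M2/2=28970/3957, d=(M3−M2)/(6·2)=-1968/1319, b=Δ2−h2·(2M2+M3)/6=-22453/3957
seg 3: a=1, c=M3/2=-6454/3957, d=(M4−M3)/(6·3)=2059/35613, b=Δ3−h3·(2M3+M4)/6=22579/3957
seg 4: a=5, c=M4/2=-1465/1319, d=(M5−M4)/(6·2)=1465/7914, b=Δ4−h4·(2M4+M5)/6=-9968/3957
t_q=5 → seg 2, τ=1; S=-5+-22453/3957·τ+28970/3957·τ²+-1968/1319·τ³=-19172/3957

  seg 0: a=1 b=22417/3957 c=0 d=-18460/35613
  seg 1: a=4 b=-32963/3957 c=-18460/3957 d=5270/1319
  seg 2: a=-5 b=-22453/3957 c=28970/3957 d=-1968/1319
  seg 3: a=1 b=22579/3957 c=-6454/3957 d=2059/35613
  seg 4: a=5 b=-9968/3957 c=-1465/1319 d=1465/7914
S(5) = -19172/3957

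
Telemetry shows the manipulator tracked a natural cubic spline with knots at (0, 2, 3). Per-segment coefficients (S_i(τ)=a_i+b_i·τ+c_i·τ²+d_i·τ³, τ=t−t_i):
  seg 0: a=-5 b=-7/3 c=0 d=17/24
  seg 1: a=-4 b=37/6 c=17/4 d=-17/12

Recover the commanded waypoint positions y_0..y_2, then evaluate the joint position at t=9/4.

y_0 = S_0(0) = a_0 = -5
y_1 = S_1(0) = a_1 = -4
y_2 = S_1(1) = 5
t_q=9/4 is in segment 1 (τ=1/4); S_1(τ)=-567/256

y_0=-5 y_1=-4 y_2=5
S(9/4) = -567/256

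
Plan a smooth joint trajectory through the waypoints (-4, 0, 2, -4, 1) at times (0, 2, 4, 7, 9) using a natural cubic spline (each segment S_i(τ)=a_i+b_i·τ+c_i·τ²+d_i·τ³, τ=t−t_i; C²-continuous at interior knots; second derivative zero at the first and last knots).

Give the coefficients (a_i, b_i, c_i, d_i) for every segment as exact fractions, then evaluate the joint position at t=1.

  seg 0: a=-4 b=173/86 c=0 d=-1/344
  seg 1: a=0 b=85/43 c=-3/172 d=-81/344
  seg 2: a=2 b=-79/86 c=-123/86 d=46/129
  seg 3: a=-4 b=11/86 c=153/86 d=-51/172
S(1) = -685/344

Δ: Δ0=2, Δ1=1, Δ2=-2, Δ3=5/2
row 1: diag=8, rhs=-6; c'=1/4, d'=-3/4
row 2: denom=10−2·1/4=19/2; d'=(-18−2·-3/4)/(19/2)=-33/19
row 3: denom=10−3·6/19=172/19; d'=(27−3·-33/19)/(172/19)=153/43
back: M3=153/43
back: M2=-33/19−6/19·153/43=-123/43
back: M1=-3/4−1/4·-123/43=-3/86
M: M0=0, M1=-3/86, M2=-123/43, M3=153/43, M4=0
seg 0: a=-4, c=M0/2=0, d=(M1−M0)/(6·2)=-1/344, b=Δ0−h0·(2M0+M1)/6=173/86
seg 1: a=0, c=M1/2=-3/172, d=(M2−M1)/(6·2)=-81/344, b=Δ1−h1·(2M1+M2)/6=85/43
seg 2: a=2, c=M2/2=-123/86, d=(M3−M2)/(6·3)=46/129, b=Δ2−h2·(2M2+M3)/6=-79/86
seg 3: a=-4, c=M3/2=153/86, d=(M4−M3)/(6·2)=-51/172, b=Δ3−h3·(2M3+M4)/6=11/86
t_q=1 → seg 0, τ=1; S=-4+173/86·τ+0·τ²+-1/344·τ³=-685/344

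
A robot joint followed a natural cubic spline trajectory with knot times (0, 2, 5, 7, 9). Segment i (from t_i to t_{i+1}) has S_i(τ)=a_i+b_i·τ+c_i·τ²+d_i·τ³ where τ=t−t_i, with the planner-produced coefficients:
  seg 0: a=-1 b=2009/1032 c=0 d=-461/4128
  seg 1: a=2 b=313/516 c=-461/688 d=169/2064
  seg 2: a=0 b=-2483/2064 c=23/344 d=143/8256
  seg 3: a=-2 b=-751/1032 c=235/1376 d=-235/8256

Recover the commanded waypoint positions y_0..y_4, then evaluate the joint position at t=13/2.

y_0=-1 y_1=2 y_2=0 y_3=-2 y_4=-3
S(13/2) = -35129/22016

y_0 = S_0(0) = a_0 = -1
y_1 = S_1(0) = a_1 = 2
y_2 = S_2(0) = a_2 = 0
y_3 = S_3(0) = a_3 = -2
y_4 = S_3(2) = -3
t_q=13/2 is in segment 2 (τ=3/2); S_2(τ)=-35129/22016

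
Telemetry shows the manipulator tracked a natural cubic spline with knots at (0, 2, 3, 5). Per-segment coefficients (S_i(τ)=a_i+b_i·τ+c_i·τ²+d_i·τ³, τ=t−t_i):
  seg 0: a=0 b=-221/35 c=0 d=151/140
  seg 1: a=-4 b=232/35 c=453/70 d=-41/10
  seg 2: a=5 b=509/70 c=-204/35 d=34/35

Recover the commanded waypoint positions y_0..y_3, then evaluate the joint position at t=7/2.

y_0=0 y_1=-4 y_2=5 y_3=4
S(7/2) = 73/10

y_0 = S_0(0) = a_0 = 0
y_1 = S_1(0) = a_1 = -4
y_2 = S_2(0) = a_2 = 5
y_3 = S_2(2) = 4
t_q=7/2 is in segment 2 (τ=1/2); S_2(τ)=73/10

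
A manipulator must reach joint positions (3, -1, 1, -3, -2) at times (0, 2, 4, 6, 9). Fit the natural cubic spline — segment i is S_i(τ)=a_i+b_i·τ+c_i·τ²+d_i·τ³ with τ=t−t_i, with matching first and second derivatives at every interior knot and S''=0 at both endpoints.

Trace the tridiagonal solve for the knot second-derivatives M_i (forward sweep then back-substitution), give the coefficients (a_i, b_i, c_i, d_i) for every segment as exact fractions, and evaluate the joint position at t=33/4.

  seg 0: a=3 b=-649/213 c=0 d=223/852
  seg 1: a=-1 b=20/213 c=223/142 d=-119/213
  seg 2: a=1 b=-70/213 c=-253/142 d=403/852
  seg 3: a=-3 b=-379/213 c=75/71 d=-25/213
S(33/4) = -13599/4544

Δ: Δ0=-2, Δ1=1, Δ2=-2, Δ3=1/3
row 1: diag=8, rhs=18; c'=1/4, d'=9/4
row 2: denom=8−2·1/4=15/2; d'=(-18−2·9/4)/(15/2)=-3
row 3: denom=10−2·4/15=142/15; d'=(14−2·-3)/(142/15)=150/71
back: M3=150/71
back: M2=-3−4/15·150/71=-253/71
back: M1=9/4−1/4·-253/71=223/71
M: M0=0, M1=223/71, M2=-253/71, M3=150/71, M4=0
seg 0: a=3, c=M0/2=0, d=(M1−M0)/(6·2)=223/852, b=Δ0−h0·(2M0+M1)/6=-649/213
seg 1: a=-1, c=M1/2=223/142, d=(M2−M1)/(6·2)=-119/213, b=Δ1−h1·(2M1+M2)/6=20/213
seg 2: a=1, c=M2/2=-253/142, d=(M3−M2)/(6·2)=403/852, b=Δ2−h2·(2M2+M3)/6=-70/213
seg 3: a=-3, c=M3/2=75/71, d=(M4−M3)/(6·3)=-25/213, b=Δ3−h3·(2M3+M4)/6=-379/213
t_q=33/4 → seg 3, τ=9/4; S=-3+-379/213·τ+75/71·τ²+-25/213·τ³=-13599/4544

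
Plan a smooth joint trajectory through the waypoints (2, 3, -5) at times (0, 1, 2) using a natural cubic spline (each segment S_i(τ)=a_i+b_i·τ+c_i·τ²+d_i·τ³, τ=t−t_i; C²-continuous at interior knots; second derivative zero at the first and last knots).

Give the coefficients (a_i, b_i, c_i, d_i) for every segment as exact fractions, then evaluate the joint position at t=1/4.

Δ: Δ0=1, Δ1=-8
row 1: diag=4, rhs=-54; c'=1/4, d'=-27/2
back: M1=-27/2
M: M0=0, M1=-27/2, M2=0
seg 0: a=2, c=M0/2=0, d=(M1−M0)/(6·1)=-9/4, b=Δ0−h0·(2M0+M1)/6=13/4
seg 1: a=3, c=M1/2=-27/4, d=(M2−M1)/(6·1)=9/4, b=Δ1−h1·(2M1+M2)/6=-7/2
t_q=1/4 → seg 0, τ=1/4; S=2+13/4·τ+0·τ²+-9/4·τ³=711/256

  seg 0: a=2 b=13/4 c=0 d=-9/4
  seg 1: a=3 b=-7/2 c=-27/4 d=9/4
S(1/4) = 711/256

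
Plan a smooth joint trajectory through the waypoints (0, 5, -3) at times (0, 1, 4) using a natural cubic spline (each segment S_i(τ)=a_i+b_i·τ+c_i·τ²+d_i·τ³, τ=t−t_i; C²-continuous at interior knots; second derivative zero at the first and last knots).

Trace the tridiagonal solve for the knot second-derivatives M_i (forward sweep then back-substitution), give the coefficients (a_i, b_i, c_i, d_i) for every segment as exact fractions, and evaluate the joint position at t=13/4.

  seg 0: a=0 b=143/24 c=0 d=-23/24
  seg 1: a=5 b=37/12 c=-23/8 d=23/72
S(13/4) = 523/512

Δ: Δ0=5, Δ1=-8/3
row 1: diag=8, rhs=-46; c'=3/8, d'=-23/4
back: M1=-23/4
M: M0=0, M1=-23/4, M2=0
seg 0: a=0, c=M0/2=0, d=(M1−M0)/(6·1)=-23/24, b=Δ0−h0·(2M0+M1)/6=143/24
seg 1: a=5, c=M1/2=-23/8, d=(M2−M1)/(6·3)=23/72, b=Δ1−h1·(2M1+M2)/6=37/12
t_q=13/4 → seg 1, τ=9/4; S=5+37/12·τ+-23/8·τ²+23/72·τ³=523/512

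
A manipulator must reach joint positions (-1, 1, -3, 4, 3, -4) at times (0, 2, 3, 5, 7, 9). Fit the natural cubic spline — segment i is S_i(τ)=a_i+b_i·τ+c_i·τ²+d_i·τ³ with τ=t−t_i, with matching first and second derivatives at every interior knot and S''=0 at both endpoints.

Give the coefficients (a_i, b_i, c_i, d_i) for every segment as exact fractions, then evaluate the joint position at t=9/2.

Δ: Δ0=1, Δ1=-4, Δ2=7/2, Δ3=-1/2, Δ4=-7/2
row 1: diag=6, rhs=-30; c'=1/6, d'=-5
row 2: denom=6−1·1/6=35/6; d'=(45−1·-5)/(35/6)=60/7
row 3: denom=8−2·12/35=256/35; d'=(-24−2·60/7)/(256/35)=-45/8
row 4: denom=8−2·35/128=477/64; d'=(-18−2·-45/8)/(477/64)=-48/53
back: M4=-48/53
back: M3=-45/8−35/128·-48/53=-285/53
back: M2=60/7−12/35·-285/53=552/53
back: M1=-5−1/6·552/53=-357/53
M: M0=0, M1=-357/53, M2=552/53, M3=-285/53, M4=-48/53, M5=0
seg 0: a=-1, c=M0/2=0, d=(M1−M0)/(6·2)=-119/212, b=Δ0−h0·(2M0+M1)/6=172/53
seg 1: a=1, c=M1/2=-357/106, d=(M2−M1)/(6·1)=303/106, b=Δ1−h1·(2M1+M2)/6=-185/53
seg 2: a=-3, c=M2/2=276/53, d=(M3−M2)/(6·2)=-279/212, b=Δ2−h2·(2M2+M3)/6=-175/106
seg 3: a=4, c=M3/2=-285/106, d=(M4−M3)/(6·2)=79/212, b=Δ3−h3·(2M3+M4)/6=359/106
seg 4: a=3, c=M4/2=-24/53, d=(M5−M4)/(6·2)=4/53, b=Δ4−h4·(2M4+M5)/6=-307/106
t_q=9/2 → seg 2, τ=3/2; S=-3+-175/106·τ+276/53·τ²+-279/212·τ³=3051/1696

  seg 0: a=-1 b=172/53 c=0 d=-119/212
  seg 1: a=1 b=-185/53 c=-357/106 d=303/106
  seg 2: a=-3 b=-175/106 c=276/53 d=-279/212
  seg 3: a=4 b=359/106 c=-285/106 d=79/212
  seg 4: a=3 b=-307/106 c=-24/53 d=4/53
S(9/2) = 3051/1696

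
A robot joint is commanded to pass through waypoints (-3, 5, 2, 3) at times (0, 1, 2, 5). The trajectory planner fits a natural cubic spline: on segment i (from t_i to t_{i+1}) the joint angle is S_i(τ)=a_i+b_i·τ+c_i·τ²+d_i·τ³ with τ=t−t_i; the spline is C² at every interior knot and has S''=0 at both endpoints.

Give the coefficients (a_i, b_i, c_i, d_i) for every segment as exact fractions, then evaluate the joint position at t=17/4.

  seg 0: a=-3 b=1018/93 c=0 d=-274/93
  seg 1: a=5 b=196/93 c=-274/31 d=347/93
  seg 2: a=2 b=-407/93 c=73/31 d=-73/279
S(17/4) = 2171/1984

Δ: Δ0=8, Δ1=-3, Δ2=1/3
row 1: diag=4, rhs=-66; c'=1/4, d'=-33/2
row 2: denom=8−1·1/4=31/4; d'=(20−1·-33/2)/(31/4)=146/31
back: M2=146/31
back: M1=-33/2−1/4·146/31=-548/31
M: M0=0, M1=-548/31, M2=146/31, M3=0
seg 0: a=-3, c=M0/2=0, d=(M1−M0)/(6·1)=-274/93, b=Δ0−h0·(2M0+M1)/6=1018/93
seg 1: a=5, c=M1/2=-274/31, d=(M2−M1)/(6·1)=347/93, b=Δ1−h1·(2M1+M2)/6=196/93
seg 2: a=2, c=M2/2=73/31, d=(M3−M2)/(6·3)=-73/279, b=Δ2−h2·(2M2+M3)/6=-407/93
t_q=17/4 → seg 2, τ=9/4; S=2+-407/93·τ+73/31·τ²+-73/279·τ³=2171/1984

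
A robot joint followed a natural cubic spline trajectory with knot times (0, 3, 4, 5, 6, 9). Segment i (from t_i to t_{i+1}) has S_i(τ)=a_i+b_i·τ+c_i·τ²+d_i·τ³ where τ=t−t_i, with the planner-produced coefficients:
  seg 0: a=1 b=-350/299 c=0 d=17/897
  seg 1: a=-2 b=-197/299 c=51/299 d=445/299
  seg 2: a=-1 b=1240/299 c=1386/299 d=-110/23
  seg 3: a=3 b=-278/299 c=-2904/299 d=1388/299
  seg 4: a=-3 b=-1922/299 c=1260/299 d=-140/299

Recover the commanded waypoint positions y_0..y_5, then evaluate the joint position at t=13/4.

y_0=1 y_1=-2 y_2=-1 y_3=3 y_4=-3 y_5=3
S(13/4) = -40775/19136

y_0 = S_0(0) = a_0 = 1
y_1 = S_1(0) = a_1 = -2
y_2 = S_2(0) = a_2 = -1
y_3 = S_3(0) = a_3 = 3
y_4 = S_4(0) = a_4 = -3
y_5 = S_4(3) = 3
t_q=13/4 is in segment 1 (τ=1/4); S_1(τ)=-40775/19136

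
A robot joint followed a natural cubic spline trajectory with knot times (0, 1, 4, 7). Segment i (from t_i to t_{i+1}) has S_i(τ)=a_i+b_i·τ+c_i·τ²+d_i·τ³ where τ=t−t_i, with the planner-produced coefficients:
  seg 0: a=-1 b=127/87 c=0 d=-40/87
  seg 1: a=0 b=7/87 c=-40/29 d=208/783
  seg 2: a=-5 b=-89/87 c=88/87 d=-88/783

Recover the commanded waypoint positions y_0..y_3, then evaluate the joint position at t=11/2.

y_0 = S_0(0) = a_0 = -1
y_1 = S_1(0) = a_1 = 0
y_2 = S_2(0) = a_2 = -5
y_3 = S_2(3) = -2
t_q=11/2 is in segment 2 (τ=3/2); S_2(τ)=-269/58

y_0=-1 y_1=0 y_2=-5 y_3=-2
S(11/2) = -269/58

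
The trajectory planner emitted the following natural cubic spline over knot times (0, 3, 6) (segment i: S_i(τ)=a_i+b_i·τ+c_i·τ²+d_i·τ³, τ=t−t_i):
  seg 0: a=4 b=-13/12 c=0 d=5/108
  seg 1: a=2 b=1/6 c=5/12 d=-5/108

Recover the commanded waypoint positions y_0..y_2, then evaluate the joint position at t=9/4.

y_0=4 y_1=2 y_2=5
S(9/4) = 535/256

y_0 = S_0(0) = a_0 = 4
y_1 = S_1(0) = a_1 = 2
y_2 = S_1(3) = 5
t_q=9/4 is in segment 0 (τ=9/4); S_0(τ)=535/256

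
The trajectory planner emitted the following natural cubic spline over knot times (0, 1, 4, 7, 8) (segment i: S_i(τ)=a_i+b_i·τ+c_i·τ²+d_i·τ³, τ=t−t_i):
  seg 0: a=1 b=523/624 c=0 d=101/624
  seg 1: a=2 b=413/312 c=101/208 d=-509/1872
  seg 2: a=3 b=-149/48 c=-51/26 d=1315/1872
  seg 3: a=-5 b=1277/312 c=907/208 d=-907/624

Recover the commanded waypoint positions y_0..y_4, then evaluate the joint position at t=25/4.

y_0 = S_0(0) = a_0 = 1
y_1 = S_1(0) = a_1 = 2
y_2 = S_2(0) = a_2 = 3
y_3 = S_3(0) = a_3 = -5
y_4 = S_3(1) = 2
t_q=25/4 is in segment 2 (τ=9/4); S_2(τ)=-78717/13312

y_0=1 y_1=2 y_2=3 y_3=-5 y_4=2
S(25/4) = -78717/13312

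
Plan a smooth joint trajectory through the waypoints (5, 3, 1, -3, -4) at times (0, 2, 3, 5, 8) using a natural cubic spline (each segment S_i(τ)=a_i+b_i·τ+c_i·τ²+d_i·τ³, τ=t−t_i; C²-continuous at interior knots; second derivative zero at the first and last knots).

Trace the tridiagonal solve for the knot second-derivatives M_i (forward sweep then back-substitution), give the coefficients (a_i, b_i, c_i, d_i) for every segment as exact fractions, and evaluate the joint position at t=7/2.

Δ: Δ0=-1, Δ1=-2, Δ2=-2, Δ3=-1/3
row 1: diag=6, rhs=-6; c'=1/6, d'=-1
row 2: denom=6−1·1/6=35/6; d'=(0−1·-1)/(35/6)=6/35
row 3: denom=10−2·12/35=326/35; d'=(10−2·6/35)/(326/35)=169/163
back: M3=169/163
back: M2=6/35−12/35·169/163=-30/163
back: M1=-1−1/6·-30/163=-158/163
M: M0=0, M1=-158/163, M2=-30/163, M3=169/163, M4=0
seg 0: a=5, c=M0/2=0, d=(M1−M0)/(6·2)=-79/978, b=Δ0−h0·(2M0+M1)/6=-331/489
seg 1: a=3, c=M1/2=-79/163, d=(M2−M1)/(6·1)=64/489, b=Δ1−h1·(2M1+M2)/6=-805/489
seg 2: a=1, c=M2/2=-15/163, d=(M3−M2)/(6·2)=199/1956, b=Δ2−h2·(2M2+M3)/6=-1087/489
seg 3: a=-3, c=M3/2=169/326, d=(M4−M3)/(6·3)=-169/2934, b=Δ3−h3·(2M3+M4)/6=-670/489
t_q=7/2 → seg 2, τ=1/2; S=1+-1087/489·τ+-15/163·τ²+199/1956·τ³=-635/5216

  seg 0: a=5 b=-331/489 c=0 d=-79/978
  seg 1: a=3 b=-805/489 c=-79/163 d=64/489
  seg 2: a=1 b=-1087/489 c=-15/163 d=199/1956
  seg 3: a=-3 b=-670/489 c=169/326 d=-169/2934
S(7/2) = -635/5216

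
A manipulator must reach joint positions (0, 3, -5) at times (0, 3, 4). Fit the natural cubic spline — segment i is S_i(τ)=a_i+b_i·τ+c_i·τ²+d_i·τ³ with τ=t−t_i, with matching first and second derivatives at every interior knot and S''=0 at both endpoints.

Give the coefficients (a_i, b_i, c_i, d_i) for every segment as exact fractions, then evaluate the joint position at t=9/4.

  seg 0: a=0 b=35/8 c=0 d=-3/8
  seg 1: a=3 b=-23/4 c=-27/8 d=9/8
S(9/4) = 2853/512

Δ: Δ0=1, Δ1=-8
row 1: diag=8, rhs=-54; c'=1/8, d'=-27/4
back: M1=-27/4
M: M0=0, M1=-27/4, M2=0
seg 0: a=0, c=M0/2=0, d=(M1−M0)/(6·3)=-3/8, b=Δ0−h0·(2M0+M1)/6=35/8
seg 1: a=3, c=M1/2=-27/8, d=(M2−M1)/(6·1)=9/8, b=Δ1−h1·(2M1+M2)/6=-23/4
t_q=9/4 → seg 0, τ=9/4; S=0+35/8·τ+0·τ²+-3/8·τ³=2853/512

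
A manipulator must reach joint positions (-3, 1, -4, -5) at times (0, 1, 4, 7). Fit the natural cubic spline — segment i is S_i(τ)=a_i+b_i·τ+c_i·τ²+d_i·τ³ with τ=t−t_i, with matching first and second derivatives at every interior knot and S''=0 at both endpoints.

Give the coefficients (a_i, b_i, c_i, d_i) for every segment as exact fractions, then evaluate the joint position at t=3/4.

  seg 0: a=-3 b=140/29 c=0 d=-24/29
  seg 1: a=1 b=68/29 c=-72/29 d=299/783
  seg 2: a=-4 b=-65/29 c=83/87 d=-83/783
S(3/4) = 63/232

Δ: Δ0=4, Δ1=-5/3, Δ2=-1/3
row 1: diag=8, rhs=-34; c'=3/8, d'=-17/4
row 2: denom=12−3·3/8=87/8; d'=(8−3·-17/4)/(87/8)=166/87
back: M2=166/87
back: M1=-17/4−3/8·166/87=-144/29
M: M0=0, M1=-144/29, M2=166/87, M3=0
seg 0: a=-3, c=M0/2=0, d=(M1−M0)/(6·1)=-24/29, b=Δ0−h0·(2M0+M1)/6=140/29
seg 1: a=1, c=M1/2=-72/29, d=(M2−M1)/(6·3)=299/783, b=Δ1−h1·(2M1+M2)/6=68/29
seg 2: a=-4, c=M2/2=83/87, d=(M3−M2)/(6·3)=-83/783, b=Δ2−h2·(2M2+M3)/6=-65/29
t_q=3/4 → seg 0, τ=3/4; S=-3+140/29·τ+0·τ²+-24/29·τ³=63/232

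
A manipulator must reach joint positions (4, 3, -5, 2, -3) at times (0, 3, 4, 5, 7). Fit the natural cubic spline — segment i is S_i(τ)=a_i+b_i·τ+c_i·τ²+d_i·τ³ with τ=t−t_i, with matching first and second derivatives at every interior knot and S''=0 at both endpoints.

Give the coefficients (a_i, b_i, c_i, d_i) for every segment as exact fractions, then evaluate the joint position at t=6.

  seg 0: a=4 b=4609/1068 c=0 d=-1655/3204
  seg 1: a=3 b=-5143/534 c=-1655/356 d=6707/1068
  seg 2: a=-5 b=-95/1068 c=1263/89 d=-7585/1068
  seg 3: a=2 b=3731/534 c=-2533/356 d=2533/2136
S(6) = 2177/712

Δ: Δ0=-1/3, Δ1=-8, Δ2=7, Δ3=-5/2
row 1: diag=8, rhs=-46; c'=1/8, d'=-23/4
row 2: denom=4−1·1/8=31/8; d'=(90−1·-23/4)/(31/8)=766/31
row 3: denom=6−1·8/31=178/31; d'=(-57−1·766/31)/(178/31)=-2533/178
back: M3=-2533/178
back: M2=766/31−8/31·-2533/178=2526/89
back: M1=-23/4−1/8·2526/89=-1655/178
M: M0=0, M1=-1655/178, M2=2526/89, M3=-2533/178, M4=0
seg 0: a=4, c=M0/2=0, d=(M1−M0)/(6·3)=-1655/3204, b=Δ0−h0·(2M0+M1)/6=4609/1068
seg 1: a=3, c=M1/2=-1655/356, d=(M2−M1)/(6·1)=6707/1068, b=Δ1−h1·(2M1+M2)/6=-5143/534
seg 2: a=-5, c=M2/2=1263/89, d=(M3−M2)/(6·1)=-7585/1068, b=Δ2−h2·(2M2+M3)/6=-95/1068
seg 3: a=2, c=M3/2=-2533/356, d=(M4−M3)/(6·2)=2533/2136, b=Δ3−h3·(2M3+M4)/6=3731/534
t_q=6 → seg 3, τ=1; S=2+3731/534·τ+-2533/356·τ²+2533/2136·τ³=2177/712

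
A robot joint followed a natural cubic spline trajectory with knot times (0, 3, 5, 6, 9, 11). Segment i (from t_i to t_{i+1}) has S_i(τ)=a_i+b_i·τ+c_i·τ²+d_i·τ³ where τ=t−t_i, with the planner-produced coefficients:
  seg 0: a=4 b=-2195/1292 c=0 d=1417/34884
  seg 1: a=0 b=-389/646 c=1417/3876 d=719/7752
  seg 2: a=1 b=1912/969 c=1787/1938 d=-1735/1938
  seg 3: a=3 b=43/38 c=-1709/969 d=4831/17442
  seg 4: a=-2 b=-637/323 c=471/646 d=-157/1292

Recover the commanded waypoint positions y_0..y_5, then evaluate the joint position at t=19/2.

y_0=4 y_1=0 y_2=1 y_3=3 y_4=-2 y_5=-4
S(19/2) = -29137/10336

y_0 = S_0(0) = a_0 = 4
y_1 = S_1(0) = a_1 = 0
y_2 = S_2(0) = a_2 = 1
y_3 = S_3(0) = a_3 = 3
y_4 = S_4(0) = a_4 = -2
y_5 = S_4(2) = -4
t_q=19/2 is in segment 4 (τ=1/2); S_4(τ)=-29137/10336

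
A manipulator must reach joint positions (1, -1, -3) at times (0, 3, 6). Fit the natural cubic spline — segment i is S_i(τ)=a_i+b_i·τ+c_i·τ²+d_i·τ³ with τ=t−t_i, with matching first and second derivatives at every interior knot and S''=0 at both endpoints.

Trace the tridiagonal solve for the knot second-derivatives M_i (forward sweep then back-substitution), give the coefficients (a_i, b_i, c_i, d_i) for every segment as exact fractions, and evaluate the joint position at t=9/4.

Δ: Δ0=-2/3, Δ1=-2/3
row 1: diag=12, rhs=0; c'=1/4, d'=0
back: M1=0
M: M0=0, M1=0, M2=0
seg 0: a=1, c=M0/2=0, d=(M1−M0)/(6·3)=0, b=Δ0−h0·(2M0+M1)/6=-2/3
seg 1: a=-1, c=M1/2=0, d=(M2−M1)/(6·3)=0, b=Δ1−h1·(2M1+M2)/6=-2/3
t_q=9/4 → seg 0, τ=9/4; S=1+-2/3·τ+0·τ²+0·τ³=-1/2

  seg 0: a=1 b=-2/3 c=0 d=0
  seg 1: a=-1 b=-2/3 c=0 d=0
S(9/4) = -1/2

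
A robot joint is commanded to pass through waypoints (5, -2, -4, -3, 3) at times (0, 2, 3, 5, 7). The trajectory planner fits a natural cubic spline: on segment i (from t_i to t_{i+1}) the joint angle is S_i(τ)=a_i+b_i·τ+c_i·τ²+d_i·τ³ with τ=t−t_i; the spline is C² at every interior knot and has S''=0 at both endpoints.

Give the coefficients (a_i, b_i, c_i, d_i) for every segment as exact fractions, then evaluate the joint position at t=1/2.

Δ: Δ0=-7/2, Δ1=-2, Δ2=1/2, Δ3=3
row 1: diag=6, rhs=9; c'=1/6, d'=3/2
row 2: denom=6−1·1/6=35/6; d'=(15−1·3/2)/(35/6)=81/35
row 3: denom=8−2·12/35=256/35; d'=(15−2·81/35)/(256/35)=363/256
back: M3=363/256
back: M2=81/35−12/35·363/256=117/64
back: M1=3/2−1/6·117/64=153/128
M: M0=0, M1=153/128, M2=117/64, M3=363/256, M4=0
seg 0: a=5, c=M0/2=0, d=(M1−M0)/(6·2)=51/512, b=Δ0−h0·(2M0+M1)/6=-499/128
seg 1: a=-2, c=M1/2=153/256, d=(M2−M1)/(6·1)=27/256, b=Δ1−h1·(2M1+M2)/6=-173/64
seg 2: a=-4, c=M2/2=117/128, d=(M3−M2)/(6·2)=-35/1024, b=Δ2−h2·(2M2+M3)/6=-305/256
seg 3: a=-3, c=M3/2=363/512, d=(M4−M3)/(6·2)=-121/1024, b=Δ3−h3·(2M3+M4)/6=263/128
t_q=1/2 → seg 0, τ=1/2; S=5+-499/128·τ+0·τ²+51/512·τ³=12547/4096

  seg 0: a=5 b=-499/128 c=0 d=51/512
  seg 1: a=-2 b=-173/64 c=153/256 d=27/256
  seg 2: a=-4 b=-305/256 c=117/128 d=-35/1024
  seg 3: a=-3 b=263/128 c=363/512 d=-121/1024
S(1/2) = 12547/4096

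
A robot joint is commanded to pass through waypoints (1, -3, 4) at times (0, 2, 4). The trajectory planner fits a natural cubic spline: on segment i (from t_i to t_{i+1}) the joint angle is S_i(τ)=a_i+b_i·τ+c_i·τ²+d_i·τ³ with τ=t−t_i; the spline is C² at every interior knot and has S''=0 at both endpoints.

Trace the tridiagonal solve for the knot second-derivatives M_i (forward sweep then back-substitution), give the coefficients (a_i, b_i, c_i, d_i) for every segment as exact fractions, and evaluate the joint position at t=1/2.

  seg 0: a=1 b=-27/8 c=0 d=11/32
  seg 1: a=-3 b=3/4 c=33/16 d=-11/32
S(1/2) = -165/256

Δ: Δ0=-2, Δ1=7/2
row 1: diag=8, rhs=33; c'=1/4, d'=33/8
back: M1=33/8
M: M0=0, M1=33/8, M2=0
seg 0: a=1, c=M0/2=0, d=(M1−M0)/(6·2)=11/32, b=Δ0−h0·(2M0+M1)/6=-27/8
seg 1: a=-3, c=M1/2=33/16, d=(M2−M1)/(6·2)=-11/32, b=Δ1−h1·(2M1+M2)/6=3/4
t_q=1/2 → seg 0, τ=1/2; S=1+-27/8·τ+0·τ²+11/32·τ³=-165/256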